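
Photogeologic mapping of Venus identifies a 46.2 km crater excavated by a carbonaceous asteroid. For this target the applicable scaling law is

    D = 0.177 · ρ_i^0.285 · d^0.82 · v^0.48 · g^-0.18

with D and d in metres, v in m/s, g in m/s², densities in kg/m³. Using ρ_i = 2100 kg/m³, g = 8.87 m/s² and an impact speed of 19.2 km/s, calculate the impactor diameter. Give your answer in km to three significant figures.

Rearranging for d: d = [D / (0.177 · 2100^0.285 · 19200^0.48 · 8.87^-0.18)]^(1/0.82).
D = 46200 m.
2100^0.285 = 8.848
19200^0.48 = 113.8
8.87^-0.18 = 0.6751
Denominator = 0.177 × 8.848 × 113.8 × 0.6751 = 120.3
D / 120.3 = 46200 / 120.3 = 384.0
d = 384.0^(1/0.82) = 384.0^1.2195 = 1418 m

d ≈ 1.42 km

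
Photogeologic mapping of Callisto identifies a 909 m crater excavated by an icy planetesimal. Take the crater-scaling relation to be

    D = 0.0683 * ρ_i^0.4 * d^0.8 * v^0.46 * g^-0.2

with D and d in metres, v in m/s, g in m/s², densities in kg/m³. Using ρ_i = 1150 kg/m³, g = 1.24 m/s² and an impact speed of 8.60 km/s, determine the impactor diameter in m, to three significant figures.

d ≈ 24.3 m

Rearranging for d: d = [D / (0.0683 · 1150^0.4 · 8600^0.46 · 1.24^-0.2)]^(1/0.8).
1150^0.4 = 16.76
8600^0.46 = 64.55
1.24^-0.2 = 0.9579
Denominator = 0.0683 × 16.76 × 64.55 × 0.9579 = 70.78
D / 70.78 = 909 / 70.78 = 12.84
d = 12.84^(1/0.8) = 12.84^1.25 = 24.31 m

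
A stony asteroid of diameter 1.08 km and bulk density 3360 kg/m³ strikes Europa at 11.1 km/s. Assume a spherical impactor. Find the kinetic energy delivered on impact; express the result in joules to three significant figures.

d = 1080 m; v = 11100 m/s.
Mass m = (π/6) ρ d³ = (π/6) × 3360 × (1080)³ = 2.216 × 10^12 kg
E = ½ m v² = 0.5 × 2.216 × 10^12 × (11100)² = 1.365 × 10^20 J

E ≈ 1.37 × 10^20 J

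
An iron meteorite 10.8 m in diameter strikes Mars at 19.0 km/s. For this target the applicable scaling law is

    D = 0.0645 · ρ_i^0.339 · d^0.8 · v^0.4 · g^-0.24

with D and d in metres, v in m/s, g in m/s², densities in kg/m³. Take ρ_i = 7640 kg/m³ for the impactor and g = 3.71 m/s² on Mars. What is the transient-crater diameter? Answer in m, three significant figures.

In SI units: v = 19000 m/s.
ρ_i^0.339 = 7640^0.339 = 20.72
d^0.8 = 10.8^0.8 = 6.710
v^0.4 = 19000^0.4 = 51.46
g^-0.24 = 3.71^-0.24 = 0.7300
D = 0.0645 × 20.72 × 6.710 × 51.46 × 0.7300 = 336.9 m

D ≈ 337 m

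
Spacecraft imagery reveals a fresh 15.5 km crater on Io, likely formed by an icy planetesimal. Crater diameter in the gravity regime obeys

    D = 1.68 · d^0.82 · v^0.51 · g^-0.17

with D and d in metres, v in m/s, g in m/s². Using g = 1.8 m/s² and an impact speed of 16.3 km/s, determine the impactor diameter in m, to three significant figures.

Rearranging for d: d = [D / (1.68 · 16300^0.51 · 1.8^-0.17)]^(1/0.82).
D = 15500 m.
16300^0.51 = 140.7
1.8^-0.17 = 0.9049
Denominator = 1.68 × 140.7 × 0.9049 = 213.9
D / 213.9 = 15500 / 213.9 = 72.46
d = 72.46^(1/0.82) = 72.46^1.2195 = 185.5 m

d ≈ 186 m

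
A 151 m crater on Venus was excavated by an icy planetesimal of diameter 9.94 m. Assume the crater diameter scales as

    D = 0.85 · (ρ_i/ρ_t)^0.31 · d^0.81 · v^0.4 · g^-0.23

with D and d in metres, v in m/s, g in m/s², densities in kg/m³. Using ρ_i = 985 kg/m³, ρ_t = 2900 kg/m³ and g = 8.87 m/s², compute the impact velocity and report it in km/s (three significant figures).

v ≈ 32.6 km/s

Rearranging for v: v = [D / (0.85 · (985/2900)^0.31 · 9.94^0.81 · 8.87^-0.23)]^(1/0.4).
(985/2900)^0.31 = 0.7155
9.94^0.81 = 6.425
8.87^-0.23 = 0.6053
Denominator = 0.85 × 0.7155 × 6.425 × 0.6053 = 2.365
D / 2.365 = 151 / 2.365 = 63.85
v = 63.85^(1/0.4) = 63.85^2.5 = 32576 m/s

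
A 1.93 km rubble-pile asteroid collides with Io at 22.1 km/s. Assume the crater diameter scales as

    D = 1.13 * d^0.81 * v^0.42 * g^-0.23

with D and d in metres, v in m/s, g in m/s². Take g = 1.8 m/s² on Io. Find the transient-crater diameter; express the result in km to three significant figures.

In SI units: d = 1930 m, v = 22100 m/s.
d^0.81 = 1930^0.81 = 458.5
v^0.42 = 22100^0.42 = 66.78
g^-0.23 = 1.8^-0.23 = 0.8735
D = 1.13 × 458.5 × 66.78 × 0.8735 = 30222 m
   = 30.22 km

D ≈ 30.2 km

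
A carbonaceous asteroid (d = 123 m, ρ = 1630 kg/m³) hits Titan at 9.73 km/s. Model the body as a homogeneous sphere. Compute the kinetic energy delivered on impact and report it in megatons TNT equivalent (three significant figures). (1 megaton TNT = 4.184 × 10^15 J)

E ≈ 18.0 Mt TNT

v = 9730 m/s.
Mass m = (π/6) ρ d³ = (π/6) × 1630 × (123)³ = 1.588 × 10^9 kg
E = ½ m v² = 0.5 × 1.588 × 10^9 × (9730)² = 7.517 × 10^16 J
   = 7.517 × 10^16 / 4.184×10^15 = 17.97 Mt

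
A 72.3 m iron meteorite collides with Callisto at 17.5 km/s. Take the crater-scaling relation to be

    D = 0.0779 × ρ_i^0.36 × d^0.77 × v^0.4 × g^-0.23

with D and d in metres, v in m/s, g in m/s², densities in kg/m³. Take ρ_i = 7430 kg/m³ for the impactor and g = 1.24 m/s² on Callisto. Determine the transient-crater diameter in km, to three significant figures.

In SI units: v = 17500 m/s.
ρ_i^0.36 = 7430^0.36 = 24.75
d^0.77 = 72.3^0.77 = 27.01
v^0.4 = 17500^0.4 = 49.80
g^-0.23 = 1.24^-0.23 = 0.9517
D = 0.0779 × 24.75 × 27.01 × 49.80 × 0.9517 = 2468 m
   = 2.468 km

D ≈ 2.47 km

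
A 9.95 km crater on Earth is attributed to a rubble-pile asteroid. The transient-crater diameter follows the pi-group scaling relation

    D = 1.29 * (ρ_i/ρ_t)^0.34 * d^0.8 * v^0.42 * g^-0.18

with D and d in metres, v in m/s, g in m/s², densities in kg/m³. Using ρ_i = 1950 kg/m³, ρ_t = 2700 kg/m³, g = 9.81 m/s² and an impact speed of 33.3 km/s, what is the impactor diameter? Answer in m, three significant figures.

d ≈ 586 m

Rearranging for d: d = [D / (1.29 · (1950/2700)^0.34 · 33300^0.42 · 9.81^-0.18)]^(1/0.8).
D = 9950 m.
(1950/2700)^0.34 = 0.8953
33300^0.42 = 79.33
9.81^-0.18 = 0.6630
Denominator = 1.29 × 0.8953 × 79.33 × 0.6630 = 60.74
D / 60.74 = 9950 / 60.74 = 163.8
d = 163.8^(1/0.8) = 163.8^1.25 = 586.0 m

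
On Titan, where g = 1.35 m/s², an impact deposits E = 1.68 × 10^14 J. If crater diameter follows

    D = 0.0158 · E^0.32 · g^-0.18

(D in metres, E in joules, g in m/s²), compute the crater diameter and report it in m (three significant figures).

E^0.32 = (1.68 × 10^14)^0.32 = 3.565 × 10^4
g^-0.18 = 1.35^-0.18 = 0.9474
D = 0.0158 × 3.565 × 10^4 × 0.9474 = 533.6 m

D ≈ 534 m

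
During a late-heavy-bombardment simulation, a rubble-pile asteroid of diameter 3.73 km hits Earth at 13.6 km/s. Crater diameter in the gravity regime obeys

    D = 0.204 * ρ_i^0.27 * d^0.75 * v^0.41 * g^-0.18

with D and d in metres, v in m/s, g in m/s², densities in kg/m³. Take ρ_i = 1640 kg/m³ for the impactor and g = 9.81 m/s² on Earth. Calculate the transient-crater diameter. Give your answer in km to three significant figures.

In SI units: d = 3730 m, v = 13600 m/s.
ρ_i^0.27 = 1640^0.27 = 7.379
d^0.75 = 3730^0.75 = 477.3
v^0.41 = 13600^0.41 = 49.52
g^-0.18 = 9.81^-0.18 = 0.6630
D = 0.204 × 7.379 × 477.3 × 49.52 × 0.6630 = 23589 m
   = 23.59 km

D ≈ 23.6 km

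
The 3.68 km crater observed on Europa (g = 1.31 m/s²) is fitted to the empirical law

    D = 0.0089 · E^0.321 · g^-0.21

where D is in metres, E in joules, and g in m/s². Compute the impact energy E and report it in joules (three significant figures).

E ≈ 3.75 × 10^17 J

Rearranging: E = [D / (0.0089 · g^-0.21)]^(1/0.321).
D = 3680 m.
g^-0.21 = 1.31^-0.21 = 0.9449
D / (0.0089 × 0.9449) = 3680 / (8.410 × 10^-3) = 4.376 × 10^5
E = (4.376 × 10^5)^3.1153 = 3.747 × 10^17 J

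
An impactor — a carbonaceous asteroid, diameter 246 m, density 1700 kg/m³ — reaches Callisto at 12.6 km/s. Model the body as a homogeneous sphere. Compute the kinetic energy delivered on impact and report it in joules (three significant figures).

E ≈ 1.05 × 10^18 J

v = 12600 m/s.
Mass m = (π/6) ρ d³ = (π/6) × 1700 × (246)³ = 1.325 × 10^10 kg
E = ½ m v² = 0.5 × 1.325 × 10^10 × (12600)² = 1.052 × 10^18 J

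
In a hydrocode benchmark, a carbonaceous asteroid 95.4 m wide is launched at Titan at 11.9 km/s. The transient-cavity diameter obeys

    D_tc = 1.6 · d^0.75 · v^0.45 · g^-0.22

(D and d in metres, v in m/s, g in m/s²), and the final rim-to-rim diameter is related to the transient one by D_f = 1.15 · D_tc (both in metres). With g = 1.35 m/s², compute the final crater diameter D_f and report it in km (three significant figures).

v = 11900 m/s.
d^0.75 = 95.4^0.75 = 30.53
v^0.45 = 11900^0.45 = 68.23
g^-0.22 = 1.35^-0.22 = 0.9361
D_tc = 1.6 × 30.53 × 68.23 × 0.9361 = 3120 m
D_f = 1.15 × 3120 = 3588 m
     = 3.588 km

D_f ≈ 3.59 km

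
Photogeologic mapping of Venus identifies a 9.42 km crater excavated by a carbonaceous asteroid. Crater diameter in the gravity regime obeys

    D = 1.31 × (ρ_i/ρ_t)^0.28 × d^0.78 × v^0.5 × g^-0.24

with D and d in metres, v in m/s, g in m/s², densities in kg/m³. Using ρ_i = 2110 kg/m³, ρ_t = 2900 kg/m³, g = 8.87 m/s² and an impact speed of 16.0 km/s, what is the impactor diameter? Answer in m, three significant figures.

Rearranging for d: d = [D / (1.31 · (2110/2900)^0.28 · 16000^0.5 · 8.87^-0.24)]^(1/0.78).
D = 9420 m.
(2110/2900)^0.28 = 0.9148
16000^0.5 = 126.5
8.87^-0.24 = 0.5922
Denominator = 1.31 × 0.9148 × 126.5 × 0.5922 = 89.78
D / 89.78 = 9420 / 89.78 = 104.9
d = 104.9^(1/0.78) = 104.9^1.2821 = 389.8 m

d ≈ 390 m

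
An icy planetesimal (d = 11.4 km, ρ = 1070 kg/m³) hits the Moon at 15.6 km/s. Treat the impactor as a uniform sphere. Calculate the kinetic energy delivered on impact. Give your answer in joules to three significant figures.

E ≈ 1.01 × 10^23 J

d = 11400 m; v = 15600 m/s.
Mass m = (π/6) ρ d³ = (π/6) × 1070 × (11400)³ = 8.300 × 10^14 kg
E = ½ m v² = 0.5 × 8.300 × 10^14 × (15600)² = 1.010 × 10^23 J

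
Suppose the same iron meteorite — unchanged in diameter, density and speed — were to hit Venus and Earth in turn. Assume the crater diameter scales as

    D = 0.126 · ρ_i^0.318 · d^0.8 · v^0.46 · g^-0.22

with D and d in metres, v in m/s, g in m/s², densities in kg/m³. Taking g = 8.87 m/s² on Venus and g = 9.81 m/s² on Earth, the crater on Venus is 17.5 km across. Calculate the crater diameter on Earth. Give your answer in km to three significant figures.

All impactor-dependent factors cancel in the ratio, leaving D_Earth/D_Venus = (g_Earth/g_Venus)^-0.22.
(9.81/8.87)^-0.22 = 1.106^-0.22 = 0.9781
D_Earth = 0.9781 × 17.5 km = 17.1 km

D ≈ 17.1 km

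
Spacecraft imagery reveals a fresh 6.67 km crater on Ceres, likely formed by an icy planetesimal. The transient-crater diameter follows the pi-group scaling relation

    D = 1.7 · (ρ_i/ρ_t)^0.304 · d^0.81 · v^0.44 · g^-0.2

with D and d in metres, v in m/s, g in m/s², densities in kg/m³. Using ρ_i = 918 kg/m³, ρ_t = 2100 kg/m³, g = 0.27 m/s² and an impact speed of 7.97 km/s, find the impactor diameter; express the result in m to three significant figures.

d ≈ 205 m

Rearranging for d: d = [D / (1.7 · (918/2100)^0.304 · 7970^0.44 · 0.27^-0.2)]^(1/0.81).
D = 6670 m.
(918/2100)^0.304 = 0.7776
7970^0.44 = 52.08
0.27^-0.2 = 1.299
Denominator = 1.7 × 0.7776 × 52.08 × 1.299 = 89.43
D / 89.43 = 6670 / 89.43 = 74.58
d = 74.58^(1/0.81) = 74.58^1.2346 = 205.1 m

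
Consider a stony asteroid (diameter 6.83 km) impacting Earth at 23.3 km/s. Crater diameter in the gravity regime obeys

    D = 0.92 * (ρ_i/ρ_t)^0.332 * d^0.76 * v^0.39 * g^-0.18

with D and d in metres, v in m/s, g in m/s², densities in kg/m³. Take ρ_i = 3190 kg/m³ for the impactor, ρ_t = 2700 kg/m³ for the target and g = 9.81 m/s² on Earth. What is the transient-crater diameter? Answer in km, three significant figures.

In SI units: d = 6830 m, v = 23300 m/s.
(ρ_i/ρ_t)^0.332 = (3190/2700)^0.332 = 1.057
d^0.76 = 6830^0.76 = 820.7
v^0.39 = 23300^0.39 = 50.50
g^-0.18 = 9.81^-0.18 = 0.6630
D = 0.92 × 1.057 × 820.7 × 50.50 × 0.6630 = 26721 m
   = 26.72 km

D ≈ 26.7 km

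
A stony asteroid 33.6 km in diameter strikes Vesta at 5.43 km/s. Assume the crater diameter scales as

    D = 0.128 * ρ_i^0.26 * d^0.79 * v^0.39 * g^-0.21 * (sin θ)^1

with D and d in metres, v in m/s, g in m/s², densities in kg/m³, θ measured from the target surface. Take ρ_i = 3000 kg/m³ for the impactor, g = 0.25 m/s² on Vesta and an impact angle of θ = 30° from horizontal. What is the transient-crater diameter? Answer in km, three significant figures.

D ≈ 74.0 km

In SI units: d = 33600 m, v = 5430 m/s.
ρ_i^0.26 = 3000^0.26 = 8.018
d^0.79 = 33600^0.79 = 3765
v^0.39 = 5430^0.39 = 28.61
g^-0.21 = 0.25^-0.21 = 1.338
(sin 30°)^1 = 0.5000^1 = 0.5000
D = 0.128 × 8.018 × 3765 × 28.61 × 1.338 × 0.5000 = 73958 m
   = 73.96 km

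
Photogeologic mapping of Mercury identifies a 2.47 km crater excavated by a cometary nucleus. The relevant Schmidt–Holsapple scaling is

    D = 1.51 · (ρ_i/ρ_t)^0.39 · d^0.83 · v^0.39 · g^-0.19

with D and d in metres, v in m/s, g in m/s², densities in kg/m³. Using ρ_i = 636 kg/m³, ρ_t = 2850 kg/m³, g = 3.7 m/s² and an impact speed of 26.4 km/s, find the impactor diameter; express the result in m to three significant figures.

Rearranging for d: d = [D / (1.51 · (636/2850)^0.39 · 26400^0.39 · 3.7^-0.19)]^(1/0.83).
D = 2470 m.
(636/2850)^0.39 = 0.5571
26400^0.39 = 53.02
3.7^-0.19 = 0.7799
Denominator = 1.51 × 0.5571 × 53.02 × 0.7799 = 34.78
D / 34.78 = 2470 / 34.78 = 71.02
d = 71.02^(1/0.83) = 71.02^1.2048 = 170.0 m

d ≈ 170 m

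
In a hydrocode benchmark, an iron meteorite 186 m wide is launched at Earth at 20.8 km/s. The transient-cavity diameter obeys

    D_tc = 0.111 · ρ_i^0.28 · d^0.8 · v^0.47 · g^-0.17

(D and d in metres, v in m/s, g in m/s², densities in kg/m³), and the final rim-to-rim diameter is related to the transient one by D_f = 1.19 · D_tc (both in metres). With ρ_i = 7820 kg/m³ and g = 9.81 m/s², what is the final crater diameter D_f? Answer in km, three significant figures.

D_f ≈ 7.72 km

v = 20800 m/s.
ρ_i^0.28 = 7820^0.28 = 12.31
d^0.8 = 186^0.8 = 65.40
v^0.47 = 20800^0.47 = 107.0
g^-0.17 = 9.81^-0.17 = 0.6783
D_tc = 0.111 × 12.31 × 65.40 × 107.0 × 0.6783 = 6486 m
D_f = 1.19 × 6486 = 7718 m
     = 7.718 km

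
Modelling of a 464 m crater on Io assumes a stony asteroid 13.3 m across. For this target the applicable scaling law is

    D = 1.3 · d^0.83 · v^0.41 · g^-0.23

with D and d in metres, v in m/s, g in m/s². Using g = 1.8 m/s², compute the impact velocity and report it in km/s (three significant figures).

Rearranging for v: v = [D / (1.3 · 13.3^0.83 · 1.8^-0.23)]^(1/0.41).
13.3^0.83 = 8.566
1.8^-0.23 = 0.8735
Denominator = 1.3 × 8.566 × 0.8735 = 9.727
D / 9.727 = 464 / 9.727 = 47.70
v = 47.70^(1/0.41) = 47.70^2.439 = 12414 m/s

v ≈ 12.4 km/s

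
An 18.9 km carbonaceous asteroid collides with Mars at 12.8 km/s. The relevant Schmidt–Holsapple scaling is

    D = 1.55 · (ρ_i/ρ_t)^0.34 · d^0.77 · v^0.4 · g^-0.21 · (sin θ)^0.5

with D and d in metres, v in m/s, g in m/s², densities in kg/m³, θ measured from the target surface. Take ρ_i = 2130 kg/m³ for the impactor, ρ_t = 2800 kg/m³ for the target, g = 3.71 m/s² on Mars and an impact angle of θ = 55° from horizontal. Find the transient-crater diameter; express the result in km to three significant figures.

D ≈ 83.7 km

In SI units: d = 18900 m, v = 12800 m/s.
(ρ_i/ρ_t)^0.34 = (2130/2800)^0.34 = 0.9112
d^0.77 = 18900^0.77 = 1963
v^0.4 = 12800^0.4 = 43.94
g^-0.21 = 3.71^-0.21 = 0.7593
(sin 55°)^0.5 = 0.8192^0.5 = 0.9051
D = 1.55 × 0.9112 × 1963 × 43.94 × 0.7593 × 0.9051 = 83721 m
   = 83.72 km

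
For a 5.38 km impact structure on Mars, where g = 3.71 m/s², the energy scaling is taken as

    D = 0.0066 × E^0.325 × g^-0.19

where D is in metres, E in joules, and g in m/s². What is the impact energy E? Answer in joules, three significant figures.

Rearranging: E = [D / (0.0066 · g^-0.19)]^(1/0.325).
D = 5380 m.
g^-0.19 = 3.71^-0.19 = 0.7795
D / (0.0066 × 0.7795) = 5380 / (5.145 × 10^-3) = 1.046 × 10^6
E = (1.046 × 10^6)^3.0769 = 3.323 × 10^18 J

E ≈ 3.32 × 10^18 J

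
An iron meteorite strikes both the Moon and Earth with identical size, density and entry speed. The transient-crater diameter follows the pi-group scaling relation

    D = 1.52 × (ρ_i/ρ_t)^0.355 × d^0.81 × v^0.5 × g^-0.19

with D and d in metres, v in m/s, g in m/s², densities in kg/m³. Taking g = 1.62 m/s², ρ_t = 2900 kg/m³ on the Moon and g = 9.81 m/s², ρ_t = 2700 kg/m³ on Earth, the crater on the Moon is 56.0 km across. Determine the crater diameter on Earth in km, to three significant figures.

D ≈ 40.8 km

The impactor-only factors (d, v, ρ_i) cancel in the ratio, leaving D_Earth/D_Moon = (g_Earth/g_Moon)^-0.19 · (ρ_t,Moon/ρ_t,Earth)^0.355.
(9.81/1.62)^-0.19 = 6.056^-0.19 = 0.7102
(2900/2700)^0.355 = 1.074^0.355 = 1.026
Ratio = 0.7102 × 1.026 = 0.7287
D_Earth = 0.7287 × 56.0 km = 40.8 km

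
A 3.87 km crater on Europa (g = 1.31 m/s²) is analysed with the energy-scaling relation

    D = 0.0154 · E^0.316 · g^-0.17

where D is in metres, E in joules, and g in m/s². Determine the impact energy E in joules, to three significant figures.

Rearranging: E = [D / (0.0154 · g^-0.17)]^(1/0.316).
D = 3870 m.
g^-0.17 = 1.31^-0.17 = 0.9551
D / (0.0154 × 0.9551) = 3870 / (0.01471) = 2.631 × 10^5
E = (2.631 × 10^5)^3.1646 = 1.421 × 10^17 J

E ≈ 1.42 × 10^17 J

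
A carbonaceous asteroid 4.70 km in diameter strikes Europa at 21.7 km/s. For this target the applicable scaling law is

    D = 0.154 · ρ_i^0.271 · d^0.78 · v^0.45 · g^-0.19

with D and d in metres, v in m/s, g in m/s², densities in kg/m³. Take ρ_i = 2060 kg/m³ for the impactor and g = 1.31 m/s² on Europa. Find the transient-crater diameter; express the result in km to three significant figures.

D ≈ 75.7 km

In SI units: d = 4700 m, v = 21700 m/s.
ρ_i^0.271 = 2060^0.271 = 7.908
d^0.78 = 4700^0.78 = 731.5
v^0.45 = 21700^0.45 = 89.41
g^-0.19 = 1.31^-0.19 = 0.9500
D = 0.154 × 7.908 × 731.5 × 89.41 × 0.9500 = 75668 m
   = 75.67 km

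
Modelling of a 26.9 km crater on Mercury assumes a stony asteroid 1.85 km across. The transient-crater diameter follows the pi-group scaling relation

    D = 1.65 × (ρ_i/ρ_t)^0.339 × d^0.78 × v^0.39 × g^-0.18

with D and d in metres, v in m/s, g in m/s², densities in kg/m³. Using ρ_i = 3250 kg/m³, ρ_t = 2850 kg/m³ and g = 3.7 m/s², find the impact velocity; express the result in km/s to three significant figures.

v ≈ 30.1 km/s

Rearranging for v: v = [D / (1.65 · (3250/2850)^0.339 · 1850^0.78 · 3.7^-0.18)]^(1/0.39).
D = 26900 m.
(3250/2850)^0.339 = 1.046
1850^0.78 = 353.5
3.7^-0.18 = 0.7902
Denominator = 1.65 × 1.046 × 353.5 × 0.7902 = 482.1
D / 482.1 = 26900 / 482.1 = 55.80
v = 55.80^(1/0.39) = 55.80^2.5641 = 30098 m/s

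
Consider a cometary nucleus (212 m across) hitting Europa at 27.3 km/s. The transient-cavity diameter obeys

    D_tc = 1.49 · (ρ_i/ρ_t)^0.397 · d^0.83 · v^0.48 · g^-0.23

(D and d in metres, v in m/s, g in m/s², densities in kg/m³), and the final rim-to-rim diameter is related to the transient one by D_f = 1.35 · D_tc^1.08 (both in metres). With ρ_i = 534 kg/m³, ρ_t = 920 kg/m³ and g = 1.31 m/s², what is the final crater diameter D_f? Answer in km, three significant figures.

D_f ≈ 37.3 km

v = 27300 m/s.
(ρ_i/ρ_t)^0.397 = (534/920)^0.397 = 0.8058
d^0.83 = 212^0.83 = 85.28
v^0.48 = 27300^0.48 = 134.7
g^-0.23 = 1.31^-0.23 = 0.9398
D_tc = 1.49 × 0.8058 × 85.28 × 134.7 × 0.9398 = 12960 m
D_f = 1.35 × (12960)^1.08 = 37320 m
     = 37.32 km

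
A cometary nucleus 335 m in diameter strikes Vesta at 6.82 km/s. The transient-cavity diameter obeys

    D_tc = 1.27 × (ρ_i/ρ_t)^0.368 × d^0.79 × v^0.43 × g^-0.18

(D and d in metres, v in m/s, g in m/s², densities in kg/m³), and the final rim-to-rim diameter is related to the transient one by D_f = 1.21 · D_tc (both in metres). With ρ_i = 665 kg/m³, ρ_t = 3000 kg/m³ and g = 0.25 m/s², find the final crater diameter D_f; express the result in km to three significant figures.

v = 6820 m/s.
(ρ_i/ρ_t)^0.368 = (665/3000)^0.368 = 0.5744
d^0.79 = 335^0.79 = 98.81
v^0.43 = 6820^0.43 = 44.52
g^-0.18 = 0.25^-0.18 = 1.283
D_tc = 1.27 × 0.5744 × 98.81 × 44.52 × 1.283 = 4117 m
D_f = 1.21 × 4117 = 4982 m
     = 4.982 km

D_f ≈ 4.98 km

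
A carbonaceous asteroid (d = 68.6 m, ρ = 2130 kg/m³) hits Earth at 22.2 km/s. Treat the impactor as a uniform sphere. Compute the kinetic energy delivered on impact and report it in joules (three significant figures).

v = 22200 m/s.
Mass m = (π/6) ρ d³ = (π/6) × 2130 × (68.6)³ = 3.600 × 10^8 kg
E = ½ m v² = 0.5 × 3.600 × 10^8 × (22200)² = 8.871 × 10^16 J

E ≈ 8.87 × 10^16 J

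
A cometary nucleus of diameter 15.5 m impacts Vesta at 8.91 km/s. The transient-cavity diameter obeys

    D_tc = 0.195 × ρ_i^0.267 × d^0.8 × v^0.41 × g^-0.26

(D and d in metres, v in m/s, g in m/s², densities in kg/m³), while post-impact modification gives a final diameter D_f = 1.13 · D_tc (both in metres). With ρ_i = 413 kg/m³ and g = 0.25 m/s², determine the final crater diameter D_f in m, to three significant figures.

v = 8910 m/s.
ρ_i^0.267 = 413^0.267 = 4.994
d^0.8 = 15.5^0.8 = 8.959
v^0.41 = 8910^0.41 = 41.63
g^-0.26 = 0.25^-0.26 = 1.434
D_tc = 0.195 × 4.994 × 8.959 × 41.63 × 1.434 = 520.8 m
D_f = 1.13 × 520.8 = 588.5 m

D_f ≈ 589 m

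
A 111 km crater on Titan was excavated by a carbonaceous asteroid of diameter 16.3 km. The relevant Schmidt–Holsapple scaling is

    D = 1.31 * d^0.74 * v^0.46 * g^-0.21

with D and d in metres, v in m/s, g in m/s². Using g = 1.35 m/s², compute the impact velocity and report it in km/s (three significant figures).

Rearranging for v: v = [D / (1.31 · 16300^0.74 · 1.35^-0.21)]^(1/0.46).
D = 111000 m.
16300^0.74 = 1309
1.35^-0.21 = 0.9389
Denominator = 1.31 × 1309 × 0.9389 = 1610
D / 1610 = 111000 / 1610 = 68.94
v = 68.94^(1/0.46) = 68.94^2.1739 = 9923 m/s

v ≈ 9.92 km/s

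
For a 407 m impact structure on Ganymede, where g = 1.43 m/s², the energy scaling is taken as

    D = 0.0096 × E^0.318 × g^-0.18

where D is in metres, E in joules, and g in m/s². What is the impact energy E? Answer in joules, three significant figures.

Rearranging: E = [D / (0.0096 · g^-0.18)]^(1/0.318).
g^-0.18 = 1.43^-0.18 = 0.9376
D / (0.0096 × 0.9376) = 407 / (9.001 × 10^-3) = 4.522 × 10^4
E = (4.522 × 10^4)^3.1447 = 4.361 × 10^14 J

E ≈ 4.36 × 10^14 J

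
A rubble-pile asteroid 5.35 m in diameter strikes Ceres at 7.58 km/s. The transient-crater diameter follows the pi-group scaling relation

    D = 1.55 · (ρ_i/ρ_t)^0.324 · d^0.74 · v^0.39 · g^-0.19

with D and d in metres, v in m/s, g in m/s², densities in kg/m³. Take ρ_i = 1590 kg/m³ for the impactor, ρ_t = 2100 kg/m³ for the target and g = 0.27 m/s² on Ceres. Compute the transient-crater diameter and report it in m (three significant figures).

D ≈ 205 m

In SI units: v = 7580 m/s.
(ρ_i/ρ_t)^0.324 = (1590/2100)^0.324 = 0.9138
d^0.74 = 5.35^0.74 = 3.459
v^0.39 = 7580^0.39 = 32.59
g^-0.19 = 0.27^-0.19 = 1.282
D = 1.55 × 0.9138 × 3.459 × 32.59 × 1.282 = 204.7 m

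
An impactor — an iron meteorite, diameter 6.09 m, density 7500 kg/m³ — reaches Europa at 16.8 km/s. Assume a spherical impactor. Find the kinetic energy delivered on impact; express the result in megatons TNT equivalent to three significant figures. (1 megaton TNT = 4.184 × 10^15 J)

v = 16800 m/s.
Mass m = (π/6) ρ d³ = (π/6) × 7500 × (6.09)³ = 8.870 × 10^5 kg
E = ½ m v² = 0.5 × 8.870 × 10^5 × (16800)² = 1.252 × 10^14 J
   = 1.252 × 10^14 / 4.184×10^15 = 0.02992 Mt

E ≈ 0.0299 Mt TNT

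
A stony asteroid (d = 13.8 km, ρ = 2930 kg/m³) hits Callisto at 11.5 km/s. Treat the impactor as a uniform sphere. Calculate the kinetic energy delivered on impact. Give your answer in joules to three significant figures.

E ≈ 2.67 × 10^23 J

d = 13800 m; v = 11500 m/s.
Mass m = (π/6) ρ d³ = (π/6) × 2930 × (13800)³ = 4.032 × 10^15 kg
E = ½ m v² = 0.5 × 4.032 × 10^15 × (11500)² = 2.666 × 10^23 J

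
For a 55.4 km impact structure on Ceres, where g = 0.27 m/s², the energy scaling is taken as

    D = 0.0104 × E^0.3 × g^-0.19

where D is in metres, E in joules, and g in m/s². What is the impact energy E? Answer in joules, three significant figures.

E ≈ 1.15 × 10^22 J

Rearranging: E = [D / (0.0104 · g^-0.19)]^(1/0.3).
D = 55400 m.
g^-0.19 = 0.27^-0.19 = 1.282
D / (0.0104 × 1.282) = 55400 / (0.01333) = 4.156 × 10^6
E = (4.156 × 10^6)^3.3333 = 1.154 × 10^22 J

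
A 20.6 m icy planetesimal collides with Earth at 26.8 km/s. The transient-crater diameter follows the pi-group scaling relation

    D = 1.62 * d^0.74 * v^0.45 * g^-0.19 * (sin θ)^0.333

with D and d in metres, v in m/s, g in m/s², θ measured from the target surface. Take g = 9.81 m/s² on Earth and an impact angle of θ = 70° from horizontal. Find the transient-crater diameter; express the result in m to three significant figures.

In SI units: v = 26800 m/s.
d^0.74 = 20.6^0.74 = 9.381
v^0.45 = 26800^0.45 = 98.32
g^-0.19 = 9.81^-0.19 = 0.6480
(sin 70°)^0.333 = 0.9397^0.333 = 0.9795
D = 1.62 × 9.381 × 98.32 × 0.6480 × 0.9795 = 948.4 m

D ≈ 948 m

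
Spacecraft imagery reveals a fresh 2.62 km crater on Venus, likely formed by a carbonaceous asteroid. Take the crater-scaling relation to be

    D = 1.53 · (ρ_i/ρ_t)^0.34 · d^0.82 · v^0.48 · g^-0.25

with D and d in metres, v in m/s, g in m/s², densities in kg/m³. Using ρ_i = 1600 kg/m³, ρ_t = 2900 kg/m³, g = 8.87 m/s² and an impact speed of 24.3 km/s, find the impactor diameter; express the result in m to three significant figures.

Rearranging for d: d = [D / (1.53 · (1600/2900)^0.34 · 24300^0.48 · 8.87^-0.25)]^(1/0.82).
D = 2620 m.
(1600/2900)^0.34 = 0.8169
24300^0.48 = 127.4
8.87^-0.25 = 0.5795
Denominator = 1.53 × 0.8169 × 127.4 × 0.5795 = 92.27
D / 92.27 = 2620 / 92.27 = 28.39
d = 28.39^(1/0.82) = 28.39^1.2195 = 59.17 m

d ≈ 59.2 m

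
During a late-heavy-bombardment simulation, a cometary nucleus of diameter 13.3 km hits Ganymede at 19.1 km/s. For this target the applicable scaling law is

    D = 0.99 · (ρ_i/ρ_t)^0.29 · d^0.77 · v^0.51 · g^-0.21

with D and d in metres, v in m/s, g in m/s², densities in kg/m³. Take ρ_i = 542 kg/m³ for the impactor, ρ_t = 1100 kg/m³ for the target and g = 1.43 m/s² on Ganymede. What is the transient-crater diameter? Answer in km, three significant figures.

D ≈ 171 km

In SI units: d = 13300 m, v = 19100 m/s.
(ρ_i/ρ_t)^0.29 = (542/1100)^0.29 = 0.8144
d^0.77 = 13300^0.77 = 1497
v^0.51 = 19100^0.51 = 152.5
g^-0.21 = 1.43^-0.21 = 0.9276
D = 0.99 × 0.8144 × 1497 × 152.5 × 0.9276 = 1.707 × 10^5 m
   = 170.7 km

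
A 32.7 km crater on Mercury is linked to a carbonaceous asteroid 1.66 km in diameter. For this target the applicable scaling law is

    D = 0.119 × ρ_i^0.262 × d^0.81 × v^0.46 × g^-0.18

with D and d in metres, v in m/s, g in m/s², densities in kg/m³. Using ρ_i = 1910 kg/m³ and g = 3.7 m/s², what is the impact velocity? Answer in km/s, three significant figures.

Rearranging for v: v = [D / (0.119 · 1910^0.262 · 1660^0.81 · 3.7^-0.18)]^(1/0.46).
D = 32700 m.
1910^0.262 = 7.238
1660^0.81 = 405.8
3.7^-0.18 = 0.7902
Denominator = 0.119 × 7.238 × 405.8 × 0.7902 = 276.2
D / 276.2 = 32700 / 276.2 = 118.4
v = 118.4^(1/0.46) = 118.4^2.1739 = 32156 m/s

v ≈ 32.2 km/s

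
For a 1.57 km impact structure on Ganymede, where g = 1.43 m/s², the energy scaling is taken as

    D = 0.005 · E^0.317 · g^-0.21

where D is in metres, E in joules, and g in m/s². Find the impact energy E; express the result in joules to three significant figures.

Rearranging: E = [D / (0.005 · g^-0.21)]^(1/0.317).
D = 1570 m.
g^-0.21 = 1.43^-0.21 = 0.9276
D / (0.005 × 0.9276) = 1570 / (4.638 × 10^-3) = 3.385 × 10^5
E = (3.385 × 10^5)^3.1546 = 2.777 × 10^17 J

E ≈ 2.78 × 10^17 J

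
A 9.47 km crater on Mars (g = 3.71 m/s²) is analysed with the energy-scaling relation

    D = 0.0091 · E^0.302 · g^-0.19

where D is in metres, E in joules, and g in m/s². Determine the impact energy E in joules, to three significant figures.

E ≈ 1.92 × 10^20 J

Rearranging: E = [D / (0.0091 · g^-0.19)]^(1/0.302).
D = 9470 m.
g^-0.19 = 3.71^-0.19 = 0.7795
D / (0.0091 × 0.7795) = 9470 / (7.093 × 10^-3) = 1.335 × 10^6
E = (1.335 × 10^6)^3.3113 = 1.920 × 10^20 J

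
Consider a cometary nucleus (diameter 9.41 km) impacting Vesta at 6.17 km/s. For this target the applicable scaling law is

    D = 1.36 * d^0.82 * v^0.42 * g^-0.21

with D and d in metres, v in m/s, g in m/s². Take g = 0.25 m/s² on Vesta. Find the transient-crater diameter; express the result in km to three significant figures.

In SI units: d = 9410 m, v = 6170 m/s.
d^0.82 = 9410^0.82 = 1813
v^0.42 = 6170^0.42 = 39.08
g^-0.21 = 0.25^-0.21 = 1.338
D = 1.36 × 1813 × 39.08 × 1.338 = 1.289 × 10^5 m
   = 128.9 km

D ≈ 129 km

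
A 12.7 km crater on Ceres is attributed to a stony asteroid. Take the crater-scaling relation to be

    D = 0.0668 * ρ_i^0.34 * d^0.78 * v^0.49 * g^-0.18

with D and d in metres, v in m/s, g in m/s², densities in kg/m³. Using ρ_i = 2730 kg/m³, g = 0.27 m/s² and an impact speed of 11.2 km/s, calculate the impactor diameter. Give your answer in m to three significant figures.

Rearranging for d: d = [D / (0.0668 · 2730^0.34 · 11200^0.49 · 0.27^-0.18)]^(1/0.78).
D = 12700 m.
2730^0.34 = 14.73
11200^0.49 = 96.41
0.27^-0.18 = 1.266
Denominator = 0.0668 × 14.73 × 96.41 × 1.266 = 120.1
D / 120.1 = 12700 / 120.1 = 105.7
d = 105.7^(1/0.78) = 105.7^1.2821 = 393.6 m

d ≈ 394 m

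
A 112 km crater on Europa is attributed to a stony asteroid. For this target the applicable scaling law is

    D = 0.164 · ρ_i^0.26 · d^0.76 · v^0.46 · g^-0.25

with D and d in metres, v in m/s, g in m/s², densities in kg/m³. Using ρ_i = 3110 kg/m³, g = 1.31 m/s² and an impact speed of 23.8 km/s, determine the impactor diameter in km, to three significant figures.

d ≈ 7.44 km

Rearranging for d: d = [D / (0.164 · 3110^0.26 · 23800^0.46 · 1.31^-0.25)]^(1/0.76).
D = 112000 m.
3110^0.26 = 8.093
23800^0.46 = 103.1
1.31^-0.25 = 0.9347
Denominator = 0.164 × 8.093 × 103.1 × 0.9347 = 127.9
D / 127.9 = 112000 / 127.9 = 875.7
d = 875.7^(1/0.76) = 875.7^1.3158 = 7440 m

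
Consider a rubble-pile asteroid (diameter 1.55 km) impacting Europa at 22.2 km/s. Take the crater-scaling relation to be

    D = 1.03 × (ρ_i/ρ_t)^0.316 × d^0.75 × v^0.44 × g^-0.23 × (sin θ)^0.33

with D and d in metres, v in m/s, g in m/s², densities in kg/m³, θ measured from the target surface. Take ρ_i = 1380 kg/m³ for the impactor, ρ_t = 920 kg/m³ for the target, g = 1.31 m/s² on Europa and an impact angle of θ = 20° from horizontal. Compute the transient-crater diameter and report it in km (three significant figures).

D ≈ 15.6 km

In SI units: d = 1550 m, v = 22200 m/s.
(ρ_i/ρ_t)^0.316 = (1380/920)^0.316 = 1.137
d^0.75 = 1550^0.75 = 247.0
v^0.44 = 22200^0.44 = 81.73
g^-0.23 = 1.31^-0.23 = 0.9398
(sin 20°)^0.33 = 0.3420^0.33 = 0.7018
D = 1.03 × 1.137 × 247.0 × 81.73 × 0.9398 × 0.7018 = 15593 m
   = 15.59 km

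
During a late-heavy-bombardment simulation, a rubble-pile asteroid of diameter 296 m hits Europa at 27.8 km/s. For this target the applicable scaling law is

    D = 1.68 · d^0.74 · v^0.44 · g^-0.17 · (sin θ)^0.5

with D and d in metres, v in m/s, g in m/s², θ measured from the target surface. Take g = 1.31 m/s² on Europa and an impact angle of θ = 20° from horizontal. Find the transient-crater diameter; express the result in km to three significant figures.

In SI units: v = 27800 m/s.
d^0.74 = 296^0.74 = 67.41
v^0.44 = 27800^0.44 = 90.24
g^-0.17 = 1.31^-0.17 = 0.9551
(sin 20°)^0.5 = 0.3420^0.5 = 0.5848
D = 1.68 × 67.41 × 90.24 × 0.9551 × 0.5848 = 5708 m
   = 5.708 km

D ≈ 5.71 km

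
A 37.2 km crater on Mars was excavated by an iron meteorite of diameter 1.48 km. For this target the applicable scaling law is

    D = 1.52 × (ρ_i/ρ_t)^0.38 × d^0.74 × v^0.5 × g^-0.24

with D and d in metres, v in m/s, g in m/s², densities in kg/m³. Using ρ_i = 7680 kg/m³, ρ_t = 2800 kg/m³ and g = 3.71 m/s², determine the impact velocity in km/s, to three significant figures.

Rearranging for v: v = [D / (1.52 · (7680/2800)^0.38 · 1480^0.74 · 3.71^-0.24)]^(1/0.5).
D = 37200 m.
(7680/2800)^0.38 = 1.467
1480^0.74 = 221.8
3.71^-0.24 = 0.7300
Denominator = 1.52 × 1.467 × 221.8 × 0.7300 = 361.0
D / 361.0 = 37200 / 361.0 = 103.0
v = 103.0^(1/0.5) = 103.0^2 = 10609 m/s

v ≈ 10.6 km/s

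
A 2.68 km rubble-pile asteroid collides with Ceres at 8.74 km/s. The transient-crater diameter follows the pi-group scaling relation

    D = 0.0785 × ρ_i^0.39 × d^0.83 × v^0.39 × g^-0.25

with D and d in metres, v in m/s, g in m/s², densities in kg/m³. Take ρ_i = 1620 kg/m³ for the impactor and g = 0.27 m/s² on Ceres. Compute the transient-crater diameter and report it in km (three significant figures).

D ≈ 46.9 km

In SI units: d = 2680 m, v = 8740 m/s.
ρ_i^0.39 = 1620^0.39 = 17.85
d^0.83 = 2680^0.83 = 700.4
v^0.39 = 8740^0.39 = 34.45
g^-0.25 = 0.27^-0.25 = 1.387
D = 0.0785 × 17.85 × 700.4 × 34.45 × 1.387 = 46894 m
   = 46.89 km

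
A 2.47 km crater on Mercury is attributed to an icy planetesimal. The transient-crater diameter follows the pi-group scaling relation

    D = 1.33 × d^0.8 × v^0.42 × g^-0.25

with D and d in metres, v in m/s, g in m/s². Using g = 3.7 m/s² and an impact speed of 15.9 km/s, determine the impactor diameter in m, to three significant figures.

d ≈ 114 m

Rearranging for d: d = [D / (1.33 · 15900^0.42 · 3.7^-0.25)]^(1/0.8).
D = 2470 m.
15900^0.42 = 58.15
3.7^-0.25 = 0.7210
Denominator = 1.33 × 58.15 × 0.7210 = 55.76
D / 55.76 = 2470 / 55.76 = 44.30
d = 44.30^(1/0.8) = 44.30^1.25 = 114.3 m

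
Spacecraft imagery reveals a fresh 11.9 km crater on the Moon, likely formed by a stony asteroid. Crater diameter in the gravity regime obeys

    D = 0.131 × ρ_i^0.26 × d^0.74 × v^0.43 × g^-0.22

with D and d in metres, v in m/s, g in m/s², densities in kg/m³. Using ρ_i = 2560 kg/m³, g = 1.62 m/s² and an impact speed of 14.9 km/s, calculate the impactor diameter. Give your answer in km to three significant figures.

Rearranging for d: d = [D / (0.131 · 2560^0.26 · 14900^0.43 · 1.62^-0.22)]^(1/0.74).
D = 11900 m.
2560^0.26 = 7.694
14900^0.43 = 62.30
1.62^-0.22 = 0.8993
Denominator = 0.131 × 7.694 × 62.30 × 0.8993 = 56.47
D / 56.47 = 11900 / 56.47 = 210.7
d = 210.7^(1/0.74) = 210.7^1.3514 = 1381 m

d ≈ 1.38 km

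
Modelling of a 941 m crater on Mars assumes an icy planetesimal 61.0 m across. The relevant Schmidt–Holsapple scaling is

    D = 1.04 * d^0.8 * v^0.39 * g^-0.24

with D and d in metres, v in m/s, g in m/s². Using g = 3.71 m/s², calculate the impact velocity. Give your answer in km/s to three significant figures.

Rearranging for v: v = [D / (1.04 · 61^0.8 · 3.71^-0.24)]^(1/0.39).
61^0.8 = 26.81
3.71^-0.24 = 0.7300
Denominator = 1.04 × 26.81 × 0.7300 = 20.35
D / 20.35 = 941 / 20.35 = 46.24
v = 46.24^(1/0.39) = 46.24^2.5641 = 18590 m/s

v ≈ 18.6 km/s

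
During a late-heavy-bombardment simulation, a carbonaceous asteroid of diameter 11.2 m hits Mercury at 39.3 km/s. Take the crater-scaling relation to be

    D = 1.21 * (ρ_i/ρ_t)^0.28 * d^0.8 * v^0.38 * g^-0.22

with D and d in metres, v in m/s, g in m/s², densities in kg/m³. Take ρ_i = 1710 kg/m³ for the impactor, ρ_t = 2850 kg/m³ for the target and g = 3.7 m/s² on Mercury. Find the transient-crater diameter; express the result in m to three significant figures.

D ≈ 303 m

In SI units: v = 39300 m/s.
(ρ_i/ρ_t)^0.28 = (1710/2850)^0.28 = 0.8667
d^0.8 = 11.2^0.8 = 6.908
v^0.38 = 39300^0.38 = 55.70
g^-0.22 = 3.7^-0.22 = 0.7499
D = 1.21 × 0.8667 × 6.908 × 55.70 × 0.7499 = 302.6 m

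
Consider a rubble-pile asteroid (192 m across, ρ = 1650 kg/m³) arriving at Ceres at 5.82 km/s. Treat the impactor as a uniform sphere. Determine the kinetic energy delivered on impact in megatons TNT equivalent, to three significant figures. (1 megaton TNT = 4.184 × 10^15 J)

v = 5820 m/s.
Mass m = (π/6) ρ d³ = (π/6) × 1650 × (192)³ = 6.115 × 10^9 kg
E = ½ m v² = 0.5 × 6.115 × 10^9 × (5820)² = 1.036 × 10^17 J
   = 1.036 × 10^17 / 4.184×10^15 = 24.76 Mt

E ≈ 24.8 Mt TNT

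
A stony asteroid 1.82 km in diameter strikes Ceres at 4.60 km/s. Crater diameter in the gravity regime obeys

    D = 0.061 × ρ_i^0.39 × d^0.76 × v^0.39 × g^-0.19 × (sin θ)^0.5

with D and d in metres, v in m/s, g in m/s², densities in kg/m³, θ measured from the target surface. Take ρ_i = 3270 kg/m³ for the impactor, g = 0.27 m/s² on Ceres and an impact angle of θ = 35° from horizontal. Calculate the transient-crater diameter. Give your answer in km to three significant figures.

D ≈ 11.2 km

In SI units: d = 1820 m, v = 4600 m/s.
ρ_i^0.39 = 3270^0.39 = 23.48
d^0.76 = 1820^0.76 = 300.4
v^0.39 = 4600^0.39 = 26.82
g^-0.19 = 0.27^-0.19 = 1.282
(sin 35°)^0.5 = 0.5736^0.5 = 0.7574
D = 0.061 × 23.48 × 300.4 × 26.82 × 1.282 × 0.7574 = 11205 m
   = 11.20 km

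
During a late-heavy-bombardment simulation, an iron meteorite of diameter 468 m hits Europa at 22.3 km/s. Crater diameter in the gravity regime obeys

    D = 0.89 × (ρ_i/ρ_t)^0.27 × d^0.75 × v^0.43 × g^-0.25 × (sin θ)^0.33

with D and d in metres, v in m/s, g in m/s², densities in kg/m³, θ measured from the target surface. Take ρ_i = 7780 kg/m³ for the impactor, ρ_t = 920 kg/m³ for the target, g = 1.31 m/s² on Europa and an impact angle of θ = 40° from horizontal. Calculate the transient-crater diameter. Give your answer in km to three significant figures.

D ≈ 9.54 km

In SI units: v = 22300 m/s.
(ρ_i/ρ_t)^0.27 = (7780/920)^0.27 = 1.780
d^0.75 = 468^0.75 = 100.6
v^0.43 = 22300^0.43 = 74.09
g^-0.25 = 1.31^-0.25 = 0.9347
(sin 40°)^0.33 = 0.6428^0.33 = 0.8643
D = 0.89 × 1.780 × 100.6 × 74.09 × 0.9347 × 0.8643 = 9539 m
   = 9.539 km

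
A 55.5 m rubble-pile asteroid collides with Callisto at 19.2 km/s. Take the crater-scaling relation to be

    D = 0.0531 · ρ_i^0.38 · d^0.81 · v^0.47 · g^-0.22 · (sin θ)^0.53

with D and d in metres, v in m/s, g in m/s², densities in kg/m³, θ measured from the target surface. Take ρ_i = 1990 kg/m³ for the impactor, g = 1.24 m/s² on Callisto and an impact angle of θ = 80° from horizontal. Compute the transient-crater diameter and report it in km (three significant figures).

In SI units: v = 19200 m/s.
ρ_i^0.38 = 1990^0.38 = 17.93
d^0.81 = 55.5^0.81 = 25.87
v^0.47 = 19200^0.47 = 103.1
g^-0.22 = 1.24^-0.22 = 0.9538
(sin 80°)^0.53 = 0.9848^0.53 = 0.9919
D = 0.0531 × 17.93 × 25.87 × 103.1 × 0.9538 × 0.9919 = 2402 m
   = 2.402 km

D ≈ 2.40 km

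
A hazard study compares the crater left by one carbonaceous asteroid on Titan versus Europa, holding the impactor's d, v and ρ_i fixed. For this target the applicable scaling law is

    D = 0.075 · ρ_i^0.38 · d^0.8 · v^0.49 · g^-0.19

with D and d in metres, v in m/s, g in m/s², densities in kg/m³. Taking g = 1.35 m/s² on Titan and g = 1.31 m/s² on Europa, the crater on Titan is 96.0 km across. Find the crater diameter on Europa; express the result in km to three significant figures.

All impactor-dependent factors cancel in the ratio, leaving D_Europa/D_Titan = (g_Europa/g_Titan)^-0.19.
(1.31/1.35)^-0.19 = 0.9704^-0.19 = 1.006
D_Europa = 1.006 × 96.0 km = 96.6 km

D ≈ 96.6 km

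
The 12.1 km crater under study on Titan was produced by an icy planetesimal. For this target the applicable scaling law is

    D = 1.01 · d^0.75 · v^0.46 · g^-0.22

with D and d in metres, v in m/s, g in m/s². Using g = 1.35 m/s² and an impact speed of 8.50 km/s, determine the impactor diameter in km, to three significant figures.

d ≈ 1.16 km

Rearranging for d: d = [D / (1.01 · 8500^0.46 · 1.35^-0.22)]^(1/0.75).
D = 12100 m.
8500^0.46 = 64.20
1.35^-0.22 = 0.9361
Denominator = 1.01 × 64.20 × 0.9361 = 60.70
D / 60.70 = 12100 / 60.70 = 199.3
d = 199.3^(1/0.75) = 199.3^1.3333 = 1164 m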